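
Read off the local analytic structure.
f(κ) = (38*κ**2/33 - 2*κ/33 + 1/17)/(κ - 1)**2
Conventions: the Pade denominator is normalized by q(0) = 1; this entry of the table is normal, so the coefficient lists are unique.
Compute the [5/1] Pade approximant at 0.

The Pade approximant has numerator coefficients [1/17, -23897/1465332, 138675/122111, 416025/488444, 138675/244222, 138675/488444]; denominator coefficients [1, -3257/2612].

Taylor coefficients needed (expand at 0): a_0 = 1/17, a_1 = 32/561, a_2 = 677/561, a_3 = 1322/561, a_4 = 1967/561, a_5 = 2612/561, a_6 = 3257/561.
Write the denominator as Q(κ) = 1 + q1*κ. Requiring Q*f - P = O(κ^7) with deg P <= 5 kills the coefficients of κ^6..κ^6 in Q*f:
  κ^6: a_6 + q1*a_5 = 0, i.e. 3257/561 + (2612/561)*q1 = 0.
Solving this linear system: q1 = -3257/2612.
The numerator is Q*f truncated at degree 5: P0 = a_0 = 1/17; P1 = a_1 + q1*a_0 = -23897/1465332; P2 = a_2 + q1*a_1 = 138675/122111; P3 = a_3 + q1*a_2 = 416025/488444; P4 = a_4 + q1*a_3 = 138675/244222; P5 = a_5 + q1*a_4 = 138675/488444.


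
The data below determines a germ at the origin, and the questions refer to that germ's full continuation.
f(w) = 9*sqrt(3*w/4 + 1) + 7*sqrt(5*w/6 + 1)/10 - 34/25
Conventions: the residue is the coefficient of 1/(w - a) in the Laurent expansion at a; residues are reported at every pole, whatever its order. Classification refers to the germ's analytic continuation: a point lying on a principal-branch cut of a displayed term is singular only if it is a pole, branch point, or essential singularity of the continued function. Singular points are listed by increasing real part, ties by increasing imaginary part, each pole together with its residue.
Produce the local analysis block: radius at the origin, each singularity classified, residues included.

Branch term (9)*sqrt(1 - w/(-4/3)): its argument vanishes at w = -4/3, a square-root branch point, modulus 4/3.
Branch term (7/10)*sqrt(1 - w/(-6/5)): its argument vanishes at w = -6/5, a square-root branch point, modulus 6/5.
The radius of convergence is the smallest modulus among the singular points: 6/5.
List the singular points by increasing real part (a conjugate pair: the negative imaginary part first).

Radius of convergence at 0: 6/5.
At -4/3: an algebraic (square-root) branch point.
At -6/5: an algebraic (square-root) branch point.


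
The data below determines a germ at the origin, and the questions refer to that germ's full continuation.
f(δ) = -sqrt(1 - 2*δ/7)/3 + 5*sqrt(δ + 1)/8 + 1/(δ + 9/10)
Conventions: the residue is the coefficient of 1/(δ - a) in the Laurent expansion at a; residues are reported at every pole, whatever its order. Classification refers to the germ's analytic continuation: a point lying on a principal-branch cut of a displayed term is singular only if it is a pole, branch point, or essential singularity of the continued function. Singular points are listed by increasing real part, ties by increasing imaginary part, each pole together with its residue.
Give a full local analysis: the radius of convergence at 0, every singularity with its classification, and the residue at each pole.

Radius of convergence at 0: 9/10.
At -1: an algebraic (square-root) branch point.
At -9/10: a pole of order 1; residue 1.
At 7/2: an algebraic (square-root) branch point.

Denominator factor (δ + 9/10): pole of order 1 at -9/10, modulus 9/10.
Branch term (-1/3)*sqrt(1 - δ/(7/2)): its argument vanishes at δ = 7/2, a square-root branch point, modulus 7/2.
Branch term (5/8)*sqrt(1 - δ/(-1)): its argument vanishes at δ = -1, a square-root branch point, modulus 1.
The radius of convergence is the smallest modulus among the singular points: 9/10.
The branch terms are analytic at -9/10 and contribute nothing to the residue; only the rational part matters.
At the order-1 pole -9/10 set g(δ) = (δ - (-9/10))*(rational part) = 1.
Simple pole: residue = g(a) at a = -9/10, which is 1.
List the singular points by increasing real part (a conjugate pair: the negative imaginary part first).


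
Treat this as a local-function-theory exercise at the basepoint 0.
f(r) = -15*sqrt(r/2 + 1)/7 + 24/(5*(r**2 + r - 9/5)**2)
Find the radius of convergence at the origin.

Denominator factor (r**2 + r - 9/5)^2: discriminant 41/5, real irrational roots -1/2 + (1/10)*sqrt(205) and -1/2 - (1/10)*sqrt(205); poles of order 2, moduli -1/2 + (1/10)*sqrt(205) and 1/2 + (1/10)*sqrt(205).
Branch term (-15/7)*sqrt(1 - r/(-2)): its argument vanishes at r = -2, a square-root branch point, modulus 2.
The radius of convergence is the smallest modulus among the singular points: -1/2 + (1/10)*sqrt(205).

The radius of convergence is -1/2 + (1/10)*sqrt(205).


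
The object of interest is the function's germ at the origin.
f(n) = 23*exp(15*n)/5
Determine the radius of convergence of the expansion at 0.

The factor exp(15*n) is entire and contributes no finite singular point.
The polynomial part has no poles.
No finite singular points: the Taylor series at 0 converges everywhere.

The radius of convergence is infinite.


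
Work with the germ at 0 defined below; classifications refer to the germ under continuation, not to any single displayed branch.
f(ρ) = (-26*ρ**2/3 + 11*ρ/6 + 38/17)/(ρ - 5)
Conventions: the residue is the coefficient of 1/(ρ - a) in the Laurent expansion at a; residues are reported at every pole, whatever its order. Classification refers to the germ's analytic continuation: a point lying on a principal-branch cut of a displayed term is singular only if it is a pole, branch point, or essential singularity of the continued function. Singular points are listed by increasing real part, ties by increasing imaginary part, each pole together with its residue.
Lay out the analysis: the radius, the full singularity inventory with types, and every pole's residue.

Denominator factor (ρ - 5): pole of order 1 at 5, modulus 5.
The radius of convergence is the smallest modulus among the singular points: 5.
At the order-1 pole 5 set g(ρ) = (ρ - (5))*f(ρ) = -26*ρ**2/3 + 11*ρ/6 + 38/17.
Simple pole: residue = g(a) at a = 5, which is -6979/34.

Radius of convergence at 0: 5.
At 5: a pole of order 1; residue -6979/34.


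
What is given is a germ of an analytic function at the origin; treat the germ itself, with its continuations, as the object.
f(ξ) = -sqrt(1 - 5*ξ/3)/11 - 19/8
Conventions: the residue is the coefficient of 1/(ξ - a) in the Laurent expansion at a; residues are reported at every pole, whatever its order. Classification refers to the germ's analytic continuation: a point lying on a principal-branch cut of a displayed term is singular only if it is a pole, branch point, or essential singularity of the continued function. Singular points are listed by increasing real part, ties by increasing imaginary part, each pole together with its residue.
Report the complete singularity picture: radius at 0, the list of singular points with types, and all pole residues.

Branch term (-1/11)*sqrt(1 - ξ/(3/5)): its argument vanishes at ξ = 3/5, a square-root branch point, modulus 3/5.
The radius of convergence is the smallest modulus among the singular points: 3/5.

Radius of convergence at 0: 3/5.
At 3/5: an algebraic (square-root) branch point.


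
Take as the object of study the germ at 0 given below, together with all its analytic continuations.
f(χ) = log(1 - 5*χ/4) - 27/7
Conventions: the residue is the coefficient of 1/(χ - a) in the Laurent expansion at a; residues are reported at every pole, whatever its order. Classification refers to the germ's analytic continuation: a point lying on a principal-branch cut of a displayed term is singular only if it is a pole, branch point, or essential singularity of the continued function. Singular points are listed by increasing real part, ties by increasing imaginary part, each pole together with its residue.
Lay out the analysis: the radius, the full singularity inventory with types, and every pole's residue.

Radius of convergence at 0: 4/5.
At 4/5: a logarithmic branch point.

Branch term (1)*log(1 - χ/(4/5)): its argument vanishes at χ = 4/5, a logarithmic branch point, modulus 4/5.
The radius of convergence is the smallest modulus among the singular points: 4/5.


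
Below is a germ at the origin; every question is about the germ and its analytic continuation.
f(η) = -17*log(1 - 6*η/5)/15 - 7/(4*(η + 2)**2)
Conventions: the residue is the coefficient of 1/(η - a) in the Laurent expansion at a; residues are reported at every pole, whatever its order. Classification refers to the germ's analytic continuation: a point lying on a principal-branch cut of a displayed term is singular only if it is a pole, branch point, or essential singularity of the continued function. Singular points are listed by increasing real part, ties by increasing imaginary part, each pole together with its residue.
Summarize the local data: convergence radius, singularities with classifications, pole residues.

Radius of convergence at 0: 5/6.
At -2: a pole of order 2; residue 0.
At 5/6: a logarithmic branch point.

Denominator factor (η + 2)^2: pole of order 2 at -2, modulus 2.
Branch term (-17/15)*log(1 - η/(5/6)): its argument vanishes at η = 5/6, a logarithmic branch point, modulus 5/6.
The radius of convergence is the smallest modulus among the singular points: 5/6.
The branch term is analytic at -2 and contributes nothing to the residue; only the rational part matters.
At the order-2 pole -2 set g(η) = (η - (-2))^2*(rational part) = -7/4.
Order-2 pole: residue = g'(a); g'(-2) = 0, so the residue is 0.
List the singular points by increasing real part (a conjugate pair: the negative imaginary part first).


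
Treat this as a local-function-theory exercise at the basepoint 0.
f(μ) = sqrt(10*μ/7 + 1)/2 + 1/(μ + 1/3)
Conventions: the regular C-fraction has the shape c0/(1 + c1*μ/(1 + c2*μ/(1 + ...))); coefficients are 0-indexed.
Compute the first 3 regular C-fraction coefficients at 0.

Taylor coefficients (expand at 0): a_0 = 7/2, a_1 = -121/14, a_2 = 5267/196.
c0 = a_0 = 7/2. Peel one level at a time: if S = 1 + c*μ/S' with S'(0) = 1, then c is the μ-coefficient of S and S' = c*μ/(S - 1).
S_1 = c0/f = 1 + (121/49)*μ + (-7587/4802)*μ^2 + ...; c1 = 121/49.
S_2 = c1*μ/(S_1 - 1) = 1 + (7587/11858)*μ + ...; c2 = 7587/11858.

The regular C-fraction coefficients are [7/2, 121/49, 7587/11858].


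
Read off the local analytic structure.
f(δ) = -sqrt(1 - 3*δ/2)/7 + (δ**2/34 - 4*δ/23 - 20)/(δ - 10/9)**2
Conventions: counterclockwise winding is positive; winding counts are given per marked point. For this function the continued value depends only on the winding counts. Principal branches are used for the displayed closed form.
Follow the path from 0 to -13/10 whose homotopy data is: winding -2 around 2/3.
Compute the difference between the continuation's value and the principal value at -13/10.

The rational part is single-valued and drops out of the difference; each branch term changes only by its own monodromy.
(-1/7)*sqrt(1 - δ/(2/3)): winding -2 is even, the square root returns to the same sheet, contribution 0.
Summing the contributions at δ = -13/10 gives 0.

Continued minus principal equals 0.


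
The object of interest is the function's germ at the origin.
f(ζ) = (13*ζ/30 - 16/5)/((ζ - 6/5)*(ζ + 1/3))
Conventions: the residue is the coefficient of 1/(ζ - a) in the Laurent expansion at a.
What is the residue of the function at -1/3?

The residue is 301/138.

At the order-1 pole -1/3 set g(ζ) = (ζ - (-1/3))*f(ζ) = (13*ζ/30 - 16/5)/(ζ - 6/5).
Simple pole: residue = g(a) at a = -1/3, which is 301/138.


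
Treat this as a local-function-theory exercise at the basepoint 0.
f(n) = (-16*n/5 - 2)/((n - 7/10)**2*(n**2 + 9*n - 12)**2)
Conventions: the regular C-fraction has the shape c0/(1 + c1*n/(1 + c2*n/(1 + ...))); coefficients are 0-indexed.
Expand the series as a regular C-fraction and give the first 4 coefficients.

The regular C-fraction coefficients are [-25/882, -417/70, 955723/350280, -58800789365/66954130488].

Taylor coefficients (expand at 0): a_0 = -25/882, a_1 = -695/4116, a_2 = -1130945/2074464, a_3 = -6561635/4840416.
c0 = a_0 = -25/882. Peel one level at a time: if S = 1 + c*n/S' with S'(0) = 1, then c is the n-coefficient of S and S' = c*n/(S - 1).
S_1 = c0/f = 1 + (-417/70)*n + (955723/58800)*n^2 + ...; c1 = -417/70.
S_2 = c1*n/(S_1 - 1) = 1 + (955723/350280)*n + (11760157873/4907843136)*n^2 + ...; c2 = 955723/350280.
S_3 = c2*n/(S_2 - 1) = 1 + (-58800789365/66954130488)*n + ...; c3 = -58800789365/66954130488.


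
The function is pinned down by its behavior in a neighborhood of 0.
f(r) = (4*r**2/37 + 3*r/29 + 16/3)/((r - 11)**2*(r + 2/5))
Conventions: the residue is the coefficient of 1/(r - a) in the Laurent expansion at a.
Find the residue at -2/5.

At the order-1 pole -2/5 set g(r) = (r - (-2/5))*f(r) = (4*r**2/37 + 3*r/29 + 16/3)/(r - 11)**2.
Simple pole: residue = g(a) at a = -2/5, which is 427262/10458531.

The residue is 427262/10458531.


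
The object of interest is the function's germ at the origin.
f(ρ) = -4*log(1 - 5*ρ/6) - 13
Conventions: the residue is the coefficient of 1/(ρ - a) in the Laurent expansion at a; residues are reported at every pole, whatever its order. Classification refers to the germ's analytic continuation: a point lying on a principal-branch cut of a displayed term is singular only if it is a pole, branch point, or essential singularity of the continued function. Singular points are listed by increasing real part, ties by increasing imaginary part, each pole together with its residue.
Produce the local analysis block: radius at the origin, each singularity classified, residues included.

Radius of convergence at 0: 6/5.
At 6/5: a logarithmic branch point.

Branch term (-4)*log(1 - ρ/(6/5)): its argument vanishes at ρ = 6/5, a logarithmic branch point, modulus 6/5.
The radius of convergence is the smallest modulus among the singular points: 6/5.


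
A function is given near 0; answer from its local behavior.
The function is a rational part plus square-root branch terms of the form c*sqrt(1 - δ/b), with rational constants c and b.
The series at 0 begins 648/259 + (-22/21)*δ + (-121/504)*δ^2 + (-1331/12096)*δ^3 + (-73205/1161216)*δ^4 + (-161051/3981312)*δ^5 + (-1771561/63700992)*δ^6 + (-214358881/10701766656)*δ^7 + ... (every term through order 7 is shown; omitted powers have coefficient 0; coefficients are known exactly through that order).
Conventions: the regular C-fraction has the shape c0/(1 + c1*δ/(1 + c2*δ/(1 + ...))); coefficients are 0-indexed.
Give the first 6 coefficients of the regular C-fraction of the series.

The regular C-fraction coefficients are [648/259, 407/972, -2519/3888, -297/3664, -4147/10992, -2519/18096].

Taylor coefficients (read off): a_0 = 648/259, a_1 = -22/21, a_2 = -121/504, a_3 = -1331/12096, a_4 = -73205/1161216, a_5 = -161051/3981312.
c0 = a_0 = 648/259. Peel one level at a time: if S = 1 + c*δ/S' with S'(0) = 1, then c is the δ-coefficient of S and S' = c*δ/(S - 1).
S_1 = c0/f = 1 + (407/972)*δ + (1025233/3779136)*δ^2 + ...; c1 = 407/972.
S_2 = c1*δ/(S_1 - 1) = 1 + (-2519/3888)*δ + (-121/2304)*δ^2 + ...; c2 = -2519/3888.
S_3 = c2*δ/(S_2 - 1) = 1 + (-297/3664)*δ + (-410553/13424896)*δ^2 + ...; c3 = -297/3664.
S_4 = c3*δ/(S_3 - 1) = 1 + (-4147/10992)*δ + (-121/2304)*δ^2 + ...; c4 = -4147/10992.
S_5 = c4*δ/(S_4 - 1) = 1 + (-2519/18096)*δ + ...; c5 = -2519/18096.


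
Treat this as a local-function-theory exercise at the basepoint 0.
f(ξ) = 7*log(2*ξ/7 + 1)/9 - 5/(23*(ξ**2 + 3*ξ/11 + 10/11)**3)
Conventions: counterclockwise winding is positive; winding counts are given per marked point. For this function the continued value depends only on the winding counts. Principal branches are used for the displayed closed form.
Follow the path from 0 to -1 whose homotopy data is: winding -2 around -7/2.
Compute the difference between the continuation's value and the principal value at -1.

The rational part is single-valued and drops out of the difference; each branch term changes only by its own monodromy.
(7/9)*log(1 - ξ/(-7/2)): each positive loop around -7/2 adds 2*pi*i to the log, so winding -2 contributes (7/9)*(-2)*2*pi*i = -(28/9)*pi*i.
Summing the contributions at ξ = -1 gives -(28/9)*pi*i.

Continued minus principal equals -(28/9)*pi*i.


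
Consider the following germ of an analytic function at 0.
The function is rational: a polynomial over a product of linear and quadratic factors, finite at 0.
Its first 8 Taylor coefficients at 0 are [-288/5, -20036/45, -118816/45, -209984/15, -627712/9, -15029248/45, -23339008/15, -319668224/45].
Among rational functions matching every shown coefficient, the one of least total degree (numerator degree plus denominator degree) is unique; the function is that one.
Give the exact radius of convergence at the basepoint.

No rational of total degree below 3 reproduces all 8 coefficients; solving the [1/2] Pade equations on them gives f(ε) = (35*ε/36 - 18/5)/(ε - 1/4)**2, whose expansion matches every shown term.
Denominator factor (ε - 1/4)^2: pole of order 2 at 1/4, modulus 1/4.
The radius of convergence is the smallest modulus among the singular points: 1/4.

The radius of convergence is 1/4.


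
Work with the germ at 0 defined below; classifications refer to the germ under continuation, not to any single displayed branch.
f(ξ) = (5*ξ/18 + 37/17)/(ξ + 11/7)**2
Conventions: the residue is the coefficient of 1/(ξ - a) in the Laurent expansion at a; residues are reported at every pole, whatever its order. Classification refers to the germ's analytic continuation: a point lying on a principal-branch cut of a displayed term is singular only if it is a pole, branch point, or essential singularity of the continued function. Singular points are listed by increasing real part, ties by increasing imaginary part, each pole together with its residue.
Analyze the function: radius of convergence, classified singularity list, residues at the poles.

Denominator factor (ξ + 11/7)^2: pole of order 2 at -11/7, modulus 11/7.
The radius of convergence is the smallest modulus among the singular points: 11/7.
At the order-2 pole -11/7 set g(ξ) = (ξ - (-11/7))^2*f(ξ) = 5*ξ/18 + 37/17.
Order-2 pole: residue = g'(a); g'(-11/7) = 5/18, so the residue is 5/18.

Radius of convergence at 0: 11/7.
At -11/7: a pole of order 2; residue 5/18.


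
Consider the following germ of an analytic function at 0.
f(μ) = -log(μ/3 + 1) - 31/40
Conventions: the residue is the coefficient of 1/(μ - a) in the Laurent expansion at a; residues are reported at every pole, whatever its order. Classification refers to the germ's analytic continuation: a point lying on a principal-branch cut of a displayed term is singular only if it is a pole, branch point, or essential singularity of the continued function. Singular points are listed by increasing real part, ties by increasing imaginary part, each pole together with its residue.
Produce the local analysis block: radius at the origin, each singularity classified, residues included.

Radius of convergence at 0: 3.
At -3: a logarithmic branch point.

Branch term (-1)*log(1 - μ/(-3)): its argument vanishes at μ = -3, a logarithmic branch point, modulus 3.
The radius of convergence is the smallest modulus among the singular points: 3.


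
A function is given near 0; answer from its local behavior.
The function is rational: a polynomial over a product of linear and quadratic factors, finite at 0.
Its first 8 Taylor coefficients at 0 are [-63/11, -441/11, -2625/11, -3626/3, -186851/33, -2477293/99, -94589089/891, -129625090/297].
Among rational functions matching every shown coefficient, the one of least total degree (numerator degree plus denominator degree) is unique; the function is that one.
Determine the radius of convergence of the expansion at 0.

The radius of convergence is -7/18 + (1/18)*sqrt(157).

No rational of total degree below 6 reproduces all 8 coefficients; solving the [0/6] Pade equations on them gives f(λ) = 7/(33*(λ**2 + 7*λ/9 - 1/3)**3), whose expansion matches every shown term.
Denominator factor (λ**2 + 7*λ/9 - 1/3)^3: discriminant 157/81, real irrational roots -7/18 + (1/18)*sqrt(157) and -7/18 - (1/18)*sqrt(157); poles of order 3, moduli -7/18 + (1/18)*sqrt(157) and 7/18 + (1/18)*sqrt(157).
The radius of convergence is the smallest modulus among the singular points: -7/18 + (1/18)*sqrt(157).


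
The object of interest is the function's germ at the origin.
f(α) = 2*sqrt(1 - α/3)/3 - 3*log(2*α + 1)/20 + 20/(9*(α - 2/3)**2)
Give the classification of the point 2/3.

The denominator factor α - 2/3 vanishes at 2/3 and appears to the power 2; the numerator there equals 20/9, nonzero, and no other factor vanishes.
The branch terms are analytic at this point.
Hence a pole whose order is the multiplicity, 2.

The point is a pole of order 2.


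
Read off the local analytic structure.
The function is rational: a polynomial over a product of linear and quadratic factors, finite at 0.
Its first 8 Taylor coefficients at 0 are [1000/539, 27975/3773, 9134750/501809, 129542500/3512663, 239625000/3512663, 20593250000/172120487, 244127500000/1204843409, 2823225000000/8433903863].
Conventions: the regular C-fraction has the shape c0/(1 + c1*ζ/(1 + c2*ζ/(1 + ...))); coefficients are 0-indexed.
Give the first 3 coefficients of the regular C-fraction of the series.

The regular C-fraction coefficients are [1000/539, -1119/280, 9175459/5953080].

Taylor coefficients (read off): a_0 = 1000/539, a_1 = 27975/3773, a_2 = 9134750/501809.
c0 = a_0 = 1000/539. Peel one level at a time: if S = 1 + c*ζ/S' with S'(0) = 1, then c is the ζ-coefficient of S and S' = c*ζ/(S - 1).
S_1 = c0/f = 1 + (-1119/280)*ζ + (9175459/1489600)*ζ^2 + ...; c1 = -1119/280.
S_2 = c1*ζ/(S_1 - 1) = 1 + (9175459/5953080)*ζ + ...; c2 = 9175459/5953080.


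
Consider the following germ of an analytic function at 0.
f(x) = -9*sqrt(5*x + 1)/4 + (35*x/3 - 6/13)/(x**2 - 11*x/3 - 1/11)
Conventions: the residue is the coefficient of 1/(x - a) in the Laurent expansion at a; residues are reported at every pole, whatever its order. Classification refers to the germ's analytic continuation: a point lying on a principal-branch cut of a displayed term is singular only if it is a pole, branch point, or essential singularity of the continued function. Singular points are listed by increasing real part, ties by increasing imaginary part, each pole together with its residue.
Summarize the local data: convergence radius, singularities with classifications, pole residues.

Radius of convergence at 0: -11/6 + (1/66)*sqrt(15037).
At -1/5: an algebraic (square-root) branch point.
At 11/6 - (1/66)*sqrt(15037): a pole of order 1; residue 35/6 - (4897/106626)*sqrt(15037).
At 11/6 + (1/66)*sqrt(15037): a pole of order 1; residue 35/6 + (4897/106626)*sqrt(15037).

Denominator factor (x**2 - 11*x/3 - 1/11): discriminant 1367/99, real irrational roots 11/6 + (1/66)*sqrt(15037) and 11/6 - (1/66)*sqrt(15037); poles of order 1, moduli 11/6 + (1/66)*sqrt(15037) and -11/6 + (1/66)*sqrt(15037).
Branch term (-9/4)*sqrt(1 - x/(-1/5)): its argument vanishes at x = -1/5, a square-root branch point, modulus 1/5.
The radius of convergence is the smallest modulus among the singular points: -11/6 + (1/66)*sqrt(15037).
The branch term is analytic at 11/6 - (1/66)*sqrt(15037) and contributes nothing to the residue; only the rational part matters.
The factor x**2 - 11*x/3 - 1/11 splits as (x - a)(x - a') with a = 11/6 - (1/66)*sqrt(15037), a' = 11/6 + (1/66)*sqrt(15037). At the order-1 pole a set g(x) = (x - a)*(rational part) = [35*x/3 - 6/13] / (x - a').
Simple pole: residue = g(a) at a = 11/6 - (1/66)*sqrt(15037), which is 35/6 - (4897/106626)*sqrt(15037).
The branch term is analytic at 11/6 + (1/66)*sqrt(15037) and contributes nothing to the residue; only the rational part matters.
The factor x**2 - 11*x/3 - 1/11 splits as (x - a)(x - a') with a = 11/6 + (1/66)*sqrt(15037), a' = 11/6 - (1/66)*sqrt(15037). At the order-1 pole a set g(x) = (x - a)*(rational part) = [35*x/3 - 6/13] / (x - a').
Simple pole: residue = g(a) at a = 11/6 + (1/66)*sqrt(15037), which is 35/6 + (4897/106626)*sqrt(15037).
List the singular points by increasing real part (a conjugate pair: the negative imaginary part first).


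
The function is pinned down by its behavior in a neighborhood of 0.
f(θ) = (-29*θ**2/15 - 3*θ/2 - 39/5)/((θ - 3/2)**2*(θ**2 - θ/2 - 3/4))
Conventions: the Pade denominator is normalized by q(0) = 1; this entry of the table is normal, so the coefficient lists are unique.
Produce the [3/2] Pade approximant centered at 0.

The Pade approximant has numerator coefficients [208/45, 1749656/276075, 1506196/276075, 234802/55215]; denominator coefficients [1, 3142/6135, -136777/73620].

Taylor coefficients needed (expand at 0): a_0 = 208/45, a_1 = 536/135, a_2 = 4864/405, a_3 = 6656/1215, a_4 = 71104/3645, a_5 = 2048/10935.
Write the denominator as Q(θ) = 1 + q1*θ + q2*θ^2. Requiring Q*f - P = O(θ^6) with deg P <= 3 kills the coefficients of θ^4..θ^5 in Q*f:
  θ^4: a_4 + q1*a_3 + q2*a_2 = 0, i.e. 71104/3645 + (6656/1215)*q1 + (4864/405)*q2 = 0.
  θ^5: a_5 + q1*a_4 + q2*a_3 = 0, i.e. 2048/10935 + (71104/3645)*q1 + (6656/1215)*q2 = 0.
Solving this linear system: q1 = 3142/6135, q2 = -136777/73620.
The numerator is Q*f truncated at degree 3: P0 = a_0 = 208/45; P1 = a_1 + q1*a_0 = 1749656/276075; P2 = a_2 + q1*a_1 + q2*a_0 = 1506196/276075; P3 = a_3 + q1*a_2 + q2*a_1 = 234802/55215.


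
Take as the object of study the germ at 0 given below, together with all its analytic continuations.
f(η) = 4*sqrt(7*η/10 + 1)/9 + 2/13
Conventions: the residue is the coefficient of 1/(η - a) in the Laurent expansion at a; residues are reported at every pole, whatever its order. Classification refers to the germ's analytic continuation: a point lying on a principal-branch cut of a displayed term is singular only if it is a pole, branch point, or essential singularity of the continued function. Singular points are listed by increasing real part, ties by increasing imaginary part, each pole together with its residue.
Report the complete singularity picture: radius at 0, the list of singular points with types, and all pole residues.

Radius of convergence at 0: 10/7.
At -10/7: an algebraic (square-root) branch point.

Branch term (4/9)*sqrt(1 - η/(-10/7)): its argument vanishes at η = -10/7, a square-root branch point, modulus 10/7.
The radius of convergence is the smallest modulus among the singular points: 10/7.


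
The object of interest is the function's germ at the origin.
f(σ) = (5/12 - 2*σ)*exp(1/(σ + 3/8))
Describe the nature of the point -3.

There is no denominator, hence no pole anywhere.
The essential point of exp(1/(σ - (-3/8))) is -3/8, not -3.
So the germ continues analytically to -3.

The point is a regular point.


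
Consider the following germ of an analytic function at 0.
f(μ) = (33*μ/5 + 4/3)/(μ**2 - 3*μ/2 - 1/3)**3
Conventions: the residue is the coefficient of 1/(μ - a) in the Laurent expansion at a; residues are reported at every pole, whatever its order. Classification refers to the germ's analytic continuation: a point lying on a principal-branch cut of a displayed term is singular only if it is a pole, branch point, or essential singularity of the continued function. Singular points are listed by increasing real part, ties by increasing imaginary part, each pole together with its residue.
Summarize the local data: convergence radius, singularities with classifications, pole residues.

Denominator factor (μ**2 - 3*μ/2 - 1/3)^3: discriminant 43/12, real irrational roots 3/4 + (1/12)*sqrt(129) and 3/4 - (1/12)*sqrt(129); poles of order 3, moduli 3/4 + (1/12)*sqrt(129) and -3/4 + (1/12)*sqrt(129).
The radius of convergence is the smallest modulus among the singular points: -3/4 + (1/12)*sqrt(129).
The factor μ**2 - 3*μ/2 - 1/3 splits as (μ - a)(μ - a') with a = 3/4 - (1/12)*sqrt(129), a' = 3/4 + (1/12)*sqrt(129). At the order-3 pole a set g(μ) = (μ - a)^3*f(μ) = [33*μ/5 + 4/3] / (μ - a')^3.
Order-3 pole: residue = g''(a)/2; g''(3/4 - (1/12)*sqrt(129)) = -(108576/397535)*sqrt(129), so the residue is -(54288/397535)*sqrt(129).
The factor μ**2 - 3*μ/2 - 1/3 splits as (μ - a)(μ - a') with a = 3/4 + (1/12)*sqrt(129), a' = 3/4 - (1/12)*sqrt(129). At the order-3 pole a set g(μ) = (μ - a)^3*f(μ) = [33*μ/5 + 4/3] / (μ - a')^3.
Order-3 pole: residue = g''(a)/2; g''(3/4 + (1/12)*sqrt(129)) = (108576/397535)*sqrt(129), so the residue is (54288/397535)*sqrt(129).
List the singular points by increasing real part (a conjugate pair: the negative imaginary part first).

Radius of convergence at 0: -3/4 + (1/12)*sqrt(129).
At 3/4 - (1/12)*sqrt(129): a pole of order 3; residue -(54288/397535)*sqrt(129).
At 3/4 + (1/12)*sqrt(129): a pole of order 3; residue (54288/397535)*sqrt(129).


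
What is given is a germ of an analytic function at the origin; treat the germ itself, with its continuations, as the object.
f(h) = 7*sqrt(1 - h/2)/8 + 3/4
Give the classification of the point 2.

The term (7/8)*sqrt(1 - h/(2)) has argument 1 - 2/(2) = 0 at 2: a square-root (algebraic, two-sheeted) branch point; the remaining terms are analytic or single-valued there.

The point is an algebraic (square-root) branch point.


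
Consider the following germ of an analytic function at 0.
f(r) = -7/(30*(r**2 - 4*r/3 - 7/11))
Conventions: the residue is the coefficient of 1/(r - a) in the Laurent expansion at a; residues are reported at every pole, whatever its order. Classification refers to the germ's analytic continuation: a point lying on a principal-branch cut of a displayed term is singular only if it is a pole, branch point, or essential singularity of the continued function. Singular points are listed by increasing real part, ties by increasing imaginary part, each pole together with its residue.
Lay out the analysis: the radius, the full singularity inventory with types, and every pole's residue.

Radius of convergence at 0: -2/3 + (1/33)*sqrt(1177).
At 2/3 - (1/33)*sqrt(1177): a pole of order 1; residue (7/2140)*sqrt(1177).
At 2/3 + (1/33)*sqrt(1177): a pole of order 1; residue -(7/2140)*sqrt(1177).

Denominator factor (r**2 - 4*r/3 - 7/11): discriminant 428/99, real irrational roots 2/3 + (1/33)*sqrt(1177) and 2/3 - (1/33)*sqrt(1177); poles of order 1, moduli 2/3 + (1/33)*sqrt(1177) and -2/3 + (1/33)*sqrt(1177).
The radius of convergence is the smallest modulus among the singular points: -2/3 + (1/33)*sqrt(1177).
The factor r**2 - 4*r/3 - 7/11 splits as (r - a)(r - a') with a = 2/3 - (1/33)*sqrt(1177), a' = 2/3 + (1/33)*sqrt(1177). At the order-1 pole a set g(r) = (r - a)*f(r) = [-7/30] / (r - a').
Simple pole: residue = g(a) at a = 2/3 - (1/33)*sqrt(1177), which is (7/2140)*sqrt(1177).
The factor r**2 - 4*r/3 - 7/11 splits as (r - a)(r - a') with a = 2/3 + (1/33)*sqrt(1177), a' = 2/3 - (1/33)*sqrt(1177). At the order-1 pole a set g(r) = (r - a)*f(r) = [-7/30] / (r - a').
Simple pole: residue = g(a) at a = 2/3 + (1/33)*sqrt(1177), which is -(7/2140)*sqrt(1177).
List the singular points by increasing real part (a conjugate pair: the negative imaginary part first).


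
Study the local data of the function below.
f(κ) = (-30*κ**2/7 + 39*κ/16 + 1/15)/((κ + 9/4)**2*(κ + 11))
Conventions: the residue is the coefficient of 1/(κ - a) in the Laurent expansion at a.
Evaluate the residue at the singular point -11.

The residue is -916133/128625.

At the order-1 pole -11 set g(κ) = (κ - (-11))*f(κ) = (-30*κ**2/7 + 39*κ/16 + 1/15)/(κ + 9/4)**2.
Simple pole: residue = g(a) at a = -11, which is -916133/128625.


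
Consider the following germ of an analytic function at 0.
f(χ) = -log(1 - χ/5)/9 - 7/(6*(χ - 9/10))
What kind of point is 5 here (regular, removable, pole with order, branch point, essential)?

The term (-1/9)*log(1 - χ/(5)) has argument 1 - 5/(5) = 0 at 5: a logarithmic (infinitely-sheeted) branch point; the remaining terms are analytic or single-valued there.

The point is a logarithmic branch point.


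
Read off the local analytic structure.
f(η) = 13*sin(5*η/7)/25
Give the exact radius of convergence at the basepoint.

The radius of convergence is infinite.

The factor -sin(5*η/7) is entire and contributes no finite singular point.
The polynomial part has no poles.
No finite singular points: the Taylor series at 0 converges everywhere.


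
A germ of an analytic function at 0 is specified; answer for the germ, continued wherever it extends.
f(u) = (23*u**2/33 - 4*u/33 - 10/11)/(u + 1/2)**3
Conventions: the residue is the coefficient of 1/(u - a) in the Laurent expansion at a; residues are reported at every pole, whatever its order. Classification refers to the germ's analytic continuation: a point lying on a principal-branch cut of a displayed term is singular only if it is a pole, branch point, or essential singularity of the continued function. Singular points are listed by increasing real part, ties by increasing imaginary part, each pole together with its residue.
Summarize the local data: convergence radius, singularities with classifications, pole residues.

Radius of convergence at 0: 1/2.
At -1/2: a pole of order 3; residue 23/33.

Denominator factor (u + 1/2)^3: pole of order 3 at -1/2, modulus 1/2.
The radius of convergence is the smallest modulus among the singular points: 1/2.
At the order-3 pole -1/2 set g(u) = (u - (-1/2))^3*f(u) = 23*u**2/33 - 4*u/33 - 10/11.
Order-3 pole: residue = g''(a)/2; g''(-1/2) = 46/33, so the residue is 23/33.


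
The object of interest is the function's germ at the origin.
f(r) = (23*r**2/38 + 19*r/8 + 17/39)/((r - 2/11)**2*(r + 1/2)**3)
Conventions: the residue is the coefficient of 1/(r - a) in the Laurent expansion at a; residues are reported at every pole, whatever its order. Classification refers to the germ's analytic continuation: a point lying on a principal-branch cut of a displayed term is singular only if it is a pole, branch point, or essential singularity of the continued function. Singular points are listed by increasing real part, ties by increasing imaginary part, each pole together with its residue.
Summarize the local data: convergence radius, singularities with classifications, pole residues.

Denominator factor (r - 2/11)^2: pole of order 2 at 2/11, modulus 2/11.
Denominator factor (r + 1/2)^3: pole of order 3 at -1/2, modulus 1/2.
The radius of convergence is the smallest modulus among the singular points: 2/11.
At the order-3 pole -1/2 set g(r) = (r - (-1/2))^3*f(r) = (23*r**2/38 + 19*r/8 + 17/39)/(r - 2/11)**2.
Order-3 pole: residue = g''(a)/2; g''(-1/2) = 103431526/12504375, so the residue is 51715763/12504375.
At the order-2 pole 2/11 set g(r) = (r - (2/11))^2*f(r) = (23*r**2/38 + 19*r/8 + 17/39)/(r + 1/2)**3.
Order-2 pole: residue = g'(a); g'(2/11) = -51715763/12504375, so the residue is -51715763/12504375.
List the singular points by increasing real part (a conjugate pair: the negative imaginary part first).

Radius of convergence at 0: 2/11.
At -1/2: a pole of order 3; residue 51715763/12504375.
At 2/11: a pole of order 2; residue -51715763/12504375.


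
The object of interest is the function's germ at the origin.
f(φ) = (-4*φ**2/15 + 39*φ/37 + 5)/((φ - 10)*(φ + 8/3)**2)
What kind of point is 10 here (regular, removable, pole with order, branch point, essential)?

The denominator factor φ - 10 vanishes at 10 and appears to the power 1; the numerator there equals -1235/111, nonzero, and no other factor vanishes.
Hence a pole whose order is the multiplicity, 1.

The point is a pole of order 1.


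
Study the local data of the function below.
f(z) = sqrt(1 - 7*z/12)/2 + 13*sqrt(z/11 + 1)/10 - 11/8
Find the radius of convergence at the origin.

Branch term (1/2)*sqrt(1 - z/(12/7)): its argument vanishes at z = 12/7, a square-root branch point, modulus 12/7.
Branch term (13/10)*sqrt(1 - z/(-11)): its argument vanishes at z = -11, a square-root branch point, modulus 11.
The radius of convergence is the smallest modulus among the singular points: 12/7.

The radius of convergence is 12/7.


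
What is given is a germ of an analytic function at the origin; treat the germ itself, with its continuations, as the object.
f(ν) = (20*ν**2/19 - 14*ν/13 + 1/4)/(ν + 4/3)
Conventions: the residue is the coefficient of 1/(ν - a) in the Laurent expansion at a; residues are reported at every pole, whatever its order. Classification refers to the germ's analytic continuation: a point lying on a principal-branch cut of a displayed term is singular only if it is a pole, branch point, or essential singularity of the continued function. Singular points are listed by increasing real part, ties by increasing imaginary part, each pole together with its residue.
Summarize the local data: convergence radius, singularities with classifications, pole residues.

Radius of convergence at 0: 4/3.
At -4/3: a pole of order 1; residue 31631/8892.

Denominator factor (ν + 4/3): pole of order 1 at -4/3, modulus 4/3.
The radius of convergence is the smallest modulus among the singular points: 4/3.
At the order-1 pole -4/3 set g(ν) = (ν - (-4/3))*f(ν) = 20*ν**2/19 - 14*ν/13 + 1/4.
Simple pole: residue = g(a) at a = -4/3, which is 31631/8892.


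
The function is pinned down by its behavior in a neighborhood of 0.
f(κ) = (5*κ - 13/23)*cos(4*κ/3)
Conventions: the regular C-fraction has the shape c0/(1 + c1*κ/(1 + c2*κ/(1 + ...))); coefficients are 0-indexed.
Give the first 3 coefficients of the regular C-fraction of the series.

The regular C-fraction coefficients are [-13/23, 115/13, -120377/13455].

Taylor coefficients (expand at 0): a_0 = -13/23, a_1 = 5, a_2 = 104/207.
c0 = a_0 = -13/23. Peel one level at a time: if S = 1 + c*κ/S' with S'(0) = 1, then c is the κ-coefficient of S and S' = c*κ/(S - 1).
S_1 = c0/f = 1 + (115/13)*κ + (120377/1521)*κ^2 + ...; c1 = 115/13.
S_2 = c1*κ/(S_1 - 1) = 1 + (-120377/13455)*κ + ...; c2 = -120377/13455.


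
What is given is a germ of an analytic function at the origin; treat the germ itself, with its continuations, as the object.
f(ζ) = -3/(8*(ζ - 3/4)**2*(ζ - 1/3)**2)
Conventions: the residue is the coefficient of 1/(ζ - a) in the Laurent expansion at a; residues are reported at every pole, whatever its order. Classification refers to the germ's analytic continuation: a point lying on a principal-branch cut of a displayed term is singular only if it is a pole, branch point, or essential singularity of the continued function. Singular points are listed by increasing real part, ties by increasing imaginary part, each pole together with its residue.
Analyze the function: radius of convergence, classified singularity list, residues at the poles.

Denominator factor (ζ - 1/3)^2: pole of order 2 at 1/3, modulus 1/3.
Denominator factor (ζ - 3/4)^2: pole of order 2 at 3/4, modulus 3/4.
The radius of convergence is the smallest modulus among the singular points: 1/3.
At the order-2 pole 1/3 set g(ζ) = (ζ - (1/3))^2*f(ζ) = -3/(8*(ζ - 3/4)**2).
Order-2 pole: residue = g'(a); g'(1/3) = -1296/125, so the residue is -1296/125.
At the order-2 pole 3/4 set g(ζ) = (ζ - (3/4))^2*f(ζ) = -3/(8*(ζ - 1/3)**2).
Order-2 pole: residue = g'(a); g'(3/4) = 1296/125, so the residue is 1296/125.
List the singular points by increasing real part (a conjugate pair: the negative imaginary part first).

Radius of convergence at 0: 1/3.
At 1/3: a pole of order 2; residue -1296/125.
At 3/4: a pole of order 2; residue 1296/125.


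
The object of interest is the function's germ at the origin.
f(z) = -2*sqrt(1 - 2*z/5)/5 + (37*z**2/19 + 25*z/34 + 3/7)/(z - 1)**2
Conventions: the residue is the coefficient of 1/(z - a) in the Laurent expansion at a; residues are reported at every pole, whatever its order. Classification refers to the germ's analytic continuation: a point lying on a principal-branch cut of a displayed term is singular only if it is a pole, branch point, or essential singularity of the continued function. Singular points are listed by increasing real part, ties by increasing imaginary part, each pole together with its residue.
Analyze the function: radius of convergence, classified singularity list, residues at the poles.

Denominator factor (z - 1)^2: pole of order 2 at 1, modulus 1.
Branch term (-2/5)*sqrt(1 - z/(5/2)): its argument vanishes at z = 5/2, a square-root branch point, modulus 5/2.
The radius of convergence is the smallest modulus among the singular points: 1.
The branch term is analytic at 1 and contributes nothing to the residue; only the rational part matters.
At the order-2 pole 1 set g(z) = (z - (1))^2*(rational part) = 37*z**2/19 + 25*z/34 + 3/7.
Order-2 pole: residue = g'(a); g'(1) = 2991/646, so the residue is 2991/646.
List the singular points by increasing real part (a conjugate pair: the negative imaginary part first).

Radius of convergence at 0: 1.
At 1: a pole of order 2; residue 2991/646.
At 5/2: an algebraic (square-root) branch point.
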